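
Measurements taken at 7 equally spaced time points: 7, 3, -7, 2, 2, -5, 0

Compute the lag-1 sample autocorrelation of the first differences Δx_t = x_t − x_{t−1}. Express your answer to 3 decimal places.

-0.364

First differences Δx: -4, -10, 9, 0, -7, 5
Mean of differences = -1.1667
Numerator Σ(Δx_t−Δx̄)(Δx_{t+1}−Δx̄) = -95.6944
Denominator Σ(Δx_t−Δx̄)² = 262.8333
r_1(Δx) = -95.6944 / 262.8333 = -0.364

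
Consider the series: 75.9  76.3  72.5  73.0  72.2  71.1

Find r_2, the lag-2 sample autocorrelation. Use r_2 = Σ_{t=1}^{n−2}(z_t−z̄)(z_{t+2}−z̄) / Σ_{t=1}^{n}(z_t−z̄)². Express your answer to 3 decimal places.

Mean z̄ = (75.9 + 76.3 + 72.5 + 73.0 + 72.2 + 71.1)/6 = 73.5000
Deviations from mean: 2.4000, 2.8000, -1.0000, -0.5000, -1.3000, -2.4000
Σ(z_t−z̄)(z_{t+2}−z̄) = (-2.4000) + (-1.4000) + (1.3000) + (1.2000) = -1.3000
Denominator Σ(z_t−z̄)² = 22.3000
r_2 = -1.3000 / 22.3000 = -0.058

-0.058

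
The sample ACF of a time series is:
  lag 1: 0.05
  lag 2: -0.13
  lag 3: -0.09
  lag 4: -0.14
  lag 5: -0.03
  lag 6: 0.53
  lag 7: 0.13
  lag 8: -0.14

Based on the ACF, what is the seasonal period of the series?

6

The largest autocorrelation is r_6 = 0.53; the remaining lags stay at or below 0.13.
The dominant spike at lag 6 indicates a seasonal period of 6.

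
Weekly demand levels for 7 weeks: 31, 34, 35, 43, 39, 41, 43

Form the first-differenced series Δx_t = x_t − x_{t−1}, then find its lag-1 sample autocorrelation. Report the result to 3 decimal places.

First differences Δx: 3, 1, 8, -4, 2, 2
Mean of differences = 2.0000
Numerator Σ(Δx_t−Δx̄)(Δx_{t+1}−Δx̄) = -43.0000
Denominator Σ(Δx_t−Δx̄)² = 74.0000
r_1(Δx) = -43.0000 / 74.0000 = -0.581

-0.581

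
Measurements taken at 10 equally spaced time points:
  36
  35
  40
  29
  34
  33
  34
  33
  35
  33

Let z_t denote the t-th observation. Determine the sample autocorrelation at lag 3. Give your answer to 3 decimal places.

-0.229

Mean z̄ = (36 + 35 + 40 + 29 + 34 + 33 + 34 + 33 + 35 + 33)/10 = 34.2000
Σ(z_t−z̄)(z_{t+3}−z̄) = (-9.3600) + (-0.1600) + (-6.9600) + (1.0400) + (0.2400) + (-0.9600) + (0.2400) = -15.9200
Denominator Σ(z_t−z̄)² = 69.6000
r_3 = -15.9200 / 69.6000 = -0.229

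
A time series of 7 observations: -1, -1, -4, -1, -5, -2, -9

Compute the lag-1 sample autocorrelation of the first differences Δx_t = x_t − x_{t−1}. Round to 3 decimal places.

First differences Δx: 0, -3, 3, -4, 3, -7
Mean of differences = -1.3333
Numerator Σ(Δx_t−Δx̄)(Δx_{t+1}−Δx̄) = -57.1111
Denominator Σ(Δx_t−Δx̄)² = 81.3333
r_1(Δx) = -57.1111 / 81.3333 = -0.702

-0.702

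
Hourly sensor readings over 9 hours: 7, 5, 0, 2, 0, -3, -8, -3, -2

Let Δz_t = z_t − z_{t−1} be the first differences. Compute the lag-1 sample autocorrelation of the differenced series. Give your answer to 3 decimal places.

First differences Δz: -2, -5, 2, -2, -3, -5, 5, 1
Mean of differences = -1.1250
Numerator Σ(Δz_t−Δz̄)(Δz_{t+1}−Δz̄) = -13.2656
Denominator Σ(Δz_t−Δz̄)² = 86.8750
r_1(Δz) = -13.2656 / 86.8750 = -0.153

-0.153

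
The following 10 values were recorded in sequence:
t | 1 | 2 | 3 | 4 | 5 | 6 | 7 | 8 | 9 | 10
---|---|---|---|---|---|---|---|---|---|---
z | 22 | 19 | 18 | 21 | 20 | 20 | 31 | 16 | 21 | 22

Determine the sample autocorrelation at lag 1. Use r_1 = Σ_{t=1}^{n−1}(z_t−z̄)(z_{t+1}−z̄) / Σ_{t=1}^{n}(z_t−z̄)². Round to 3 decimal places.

Mean z̄ = (22 + 19 + 18 + 21 + 20 + 20 + 31 + 16 + 21 + 22)/10 = 21.0000
Numerator Σ_{t=1}^{9}(z_t−z̄)(z_{t+1}−z̄) = -55.0000
Denominator Σ(z_t−z̄)² = 142.0000
r_1 = -55.0000 / 142.0000 = -0.387

-0.387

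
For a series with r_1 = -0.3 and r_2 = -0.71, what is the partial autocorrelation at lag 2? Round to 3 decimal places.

-0.879

φ_{22} = (r_2 − r_1²) / (1 − r_1²)
r_1² = (-0.3)² = 0.09
Numerator = -0.71 − 0.0900 = -0.8000; denominator = 1 − 0.0900 = 0.9100
φ_{22} = -0.8000 / 0.9100 = -0.879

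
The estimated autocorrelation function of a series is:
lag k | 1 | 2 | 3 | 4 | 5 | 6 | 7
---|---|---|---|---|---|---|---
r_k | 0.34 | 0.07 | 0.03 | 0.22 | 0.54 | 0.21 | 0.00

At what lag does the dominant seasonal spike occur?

5

The largest autocorrelation is r_5 = 0.54; the remaining lags stay at or below 0.34. The elevated value at lag 1 (0.34), dropping to 0.07 at lag 2, reflects decaying short-term dependence rather than seasonality.
The dominant spike at lag 5 indicates a seasonal period of 5.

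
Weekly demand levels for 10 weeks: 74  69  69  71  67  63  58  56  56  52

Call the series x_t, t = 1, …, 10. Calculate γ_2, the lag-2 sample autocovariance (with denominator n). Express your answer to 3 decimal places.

22.650

Mean x̄ = (74 + 69 + 69 + 71 + 67 + 63 + 58 + 56 + 56 + 52)/10 = 63.5000
Σ_{t=1}^{8}(x_t−x̄)(x_{t+2}−x̄) = 226.5000
γ_2 = 226.5000 / 10 = 22.650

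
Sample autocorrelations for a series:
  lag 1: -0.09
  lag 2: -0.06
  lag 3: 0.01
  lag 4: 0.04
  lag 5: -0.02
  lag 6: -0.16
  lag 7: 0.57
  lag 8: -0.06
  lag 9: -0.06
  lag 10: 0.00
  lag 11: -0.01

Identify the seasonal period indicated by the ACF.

The largest autocorrelation is r_7 = 0.57; the remaining lags stay at or below 0.04.
The dominant spike at lag 7 indicates a seasonal period of 7.

7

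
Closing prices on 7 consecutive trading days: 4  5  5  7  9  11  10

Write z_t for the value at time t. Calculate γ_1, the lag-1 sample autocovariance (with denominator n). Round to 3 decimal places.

Mean z̄ = (4 + 5 + 5 + 7 + 9 + 11 + 10)/7 = 7.2857
Σ_{t=1}^{6}(z_t−z̄)(z_{t+1}−z̄) = 29.3469
γ_1 = 29.3469 / 7 = 4.192

4.192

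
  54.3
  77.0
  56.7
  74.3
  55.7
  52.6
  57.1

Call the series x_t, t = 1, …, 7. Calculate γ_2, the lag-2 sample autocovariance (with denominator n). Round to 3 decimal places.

Mean x̄ = (54.3 + 77.0 + 56.7 + 74.3 + 55.7 + 52.6 + 57.1)/7 = 61.1000
Deviations: -6.8000, 15.9000, -4.4000, 13.2000, -5.4000, -8.5000, -4.0000
Σ_{t=1}^{5}(x_t−x̄)(x_{t+2}−x̄) = 172.9600
γ_2 = 172.9600 / 7 = 24.709

24.709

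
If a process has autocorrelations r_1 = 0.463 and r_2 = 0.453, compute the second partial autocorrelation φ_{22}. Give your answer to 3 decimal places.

0.304

φ_{22} = (r_2 − r_1²) / (1 − r_1²)
r_1² = (0.463)² = 0.214369
Numerator = 0.453 − 0.2144 = 0.2386; denominator = 1 − 0.2144 = 0.7856
φ_{22} = 0.2386 / 0.7856 = 0.304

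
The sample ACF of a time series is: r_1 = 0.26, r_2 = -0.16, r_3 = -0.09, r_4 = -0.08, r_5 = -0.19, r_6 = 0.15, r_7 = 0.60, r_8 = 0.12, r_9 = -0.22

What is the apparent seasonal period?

The largest autocorrelation is r_7 = 0.60; the remaining lags stay at or below 0.26.
The dominant spike at lag 7 indicates a seasonal period of 7.

7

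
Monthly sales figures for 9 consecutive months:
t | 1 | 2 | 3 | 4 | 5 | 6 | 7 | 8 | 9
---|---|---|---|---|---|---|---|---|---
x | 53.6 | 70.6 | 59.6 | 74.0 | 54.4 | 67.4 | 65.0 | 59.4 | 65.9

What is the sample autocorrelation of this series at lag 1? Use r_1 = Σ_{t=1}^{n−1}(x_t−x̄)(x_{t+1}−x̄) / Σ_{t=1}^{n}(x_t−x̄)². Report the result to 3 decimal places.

-0.704

Mean x̄ = (53.6 + 70.6 + 59.6 + 74.0 + 54.4 + 67.4 + 65.0 + 59.4 + 65.9)/9 = 63.3222
Numerator Σ_{t=1}^{8}(x_t−x̄)(x_{t+1}−x̄) = -279.0927
Denominator Σ(x_t−x̄)² = 396.4356
r_1 = -279.0927 / 396.4356 = -0.704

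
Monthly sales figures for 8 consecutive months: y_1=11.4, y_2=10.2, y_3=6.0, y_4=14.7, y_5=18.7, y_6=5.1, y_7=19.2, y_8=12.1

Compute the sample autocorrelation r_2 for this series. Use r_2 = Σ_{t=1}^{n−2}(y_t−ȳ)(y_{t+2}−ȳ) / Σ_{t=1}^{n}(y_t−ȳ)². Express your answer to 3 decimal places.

-0.063

Mean ȳ = (11.4 + 10.2 + 6.0 + 14.7 + 18.7 + 5.1 + 19.2 + 12.1)/8 = 12.1750
Σ(y_t−ȳ)(y_{t+2}−ȳ) = (4.7856) + (-4.9869) + (-40.2919) + (-17.8644) + (45.8381) + (0.5306) = -11.9888
Denominator Σ(y_t−ȳ)² = 190.9950
r_2 = -11.9888 / 190.9950 = -0.063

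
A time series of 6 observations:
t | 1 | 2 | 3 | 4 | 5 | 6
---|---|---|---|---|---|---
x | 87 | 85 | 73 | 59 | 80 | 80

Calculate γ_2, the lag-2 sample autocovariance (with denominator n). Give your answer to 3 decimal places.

-40.481

Mean x̄ = (87 + 85 + 73 + 59 + 80 + 80)/6 = 77.3333
Deviations: 9.6667, 7.6667, -4.3333, -18.3333, 2.6667, 2.6667
Σ_{t=1}^{4}(x_t−x̄)(x_{t+2}−x̄) = -242.8889
γ_2 = -242.8889 / 6 = -40.481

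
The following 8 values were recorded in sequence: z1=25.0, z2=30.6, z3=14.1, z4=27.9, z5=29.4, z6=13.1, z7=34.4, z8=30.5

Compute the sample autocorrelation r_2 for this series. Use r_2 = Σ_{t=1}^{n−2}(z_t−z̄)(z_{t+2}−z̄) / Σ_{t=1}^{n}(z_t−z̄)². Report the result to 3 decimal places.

-0.187

Mean z̄ = (25.0 + 30.6 + 14.1 + 27.9 + 29.4 + 13.1 + 34.4 + 30.5)/8 = 25.6250
Numerator Σ_{t=1}^{6}(z_t−z̄)(z_{t+2}−z̄) = -81.4138
Denominator Σ(z_t−z̄)² = 435.0350
r_2 = -81.4138 / 435.0350 = -0.187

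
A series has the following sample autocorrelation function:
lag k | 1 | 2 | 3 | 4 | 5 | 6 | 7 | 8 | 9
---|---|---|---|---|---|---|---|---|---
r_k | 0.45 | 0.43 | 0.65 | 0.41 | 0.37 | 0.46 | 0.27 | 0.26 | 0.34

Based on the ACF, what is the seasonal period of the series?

The largest autocorrelation is r_3 = 0.65, with a weaker echo at lag 6 (0.46); the remaining lags stay at or below 0.45. The elevated value at lag 1 (0.45), dropping to 0.43 at lag 2, reflects decaying short-term dependence rather than seasonality.
The dominant spike at lag 3 indicates a seasonal period of 3.

3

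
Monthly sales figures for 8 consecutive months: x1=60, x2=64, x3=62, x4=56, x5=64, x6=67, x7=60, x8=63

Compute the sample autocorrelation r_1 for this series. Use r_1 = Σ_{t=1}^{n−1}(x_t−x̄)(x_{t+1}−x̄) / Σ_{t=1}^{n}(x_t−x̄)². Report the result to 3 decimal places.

Mean x̄ = (60 + 64 + 62 + 56 + 64 + 67 + 60 + 63)/8 = 62.0000
Σ(x_t−x̄)(x_{t+1}−x̄) = (-4.0000) + (0.0000) + (0.0000) + (-12.0000) + (10.0000) + (-10.0000) + (-2.0000) = -18.0000
Denominator Σ(x_t−x̄)² = 78.0000
r_1 = -18.0000 / 78.0000 = -0.231

-0.231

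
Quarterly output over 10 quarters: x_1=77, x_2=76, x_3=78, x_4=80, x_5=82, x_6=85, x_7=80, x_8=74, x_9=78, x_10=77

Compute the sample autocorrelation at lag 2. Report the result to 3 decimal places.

Mean x̄ = (77 + 76 + 78 + 80 + 82 + 85 + 80 + 74 + 78 + 77)/10 = 78.7000
Numerator Σ_{t=1}^{8}(x_t−x̄)(x_{t+2}−x̄) = -14.6800
Denominator Σ(x_t−x̄)² = 90.1000
r_2 = -14.6800 / 90.1000 = -0.163

-0.163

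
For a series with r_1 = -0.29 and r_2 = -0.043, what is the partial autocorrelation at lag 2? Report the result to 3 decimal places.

φ_{22} = (r_2 − r_1²) / (1 − r_1²)
r_1² = (-0.29)² = 0.0841
Numerator = -0.043 − 0.0841 = -0.1271; denominator = 1 − 0.0841 = 0.9159
φ_{22} = -0.1271 / 0.9159 = -0.139

-0.139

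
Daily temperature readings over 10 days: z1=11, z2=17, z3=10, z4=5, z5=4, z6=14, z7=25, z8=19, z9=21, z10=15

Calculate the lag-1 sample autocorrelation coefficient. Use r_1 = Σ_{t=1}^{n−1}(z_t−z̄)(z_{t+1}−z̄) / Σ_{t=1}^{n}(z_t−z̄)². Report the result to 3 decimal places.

0.491

Mean z̄ = (11 + 17 + 10 + 5 + 4 + 14 + 25 + 19 + 21 + 15)/10 = 14.1000
Numerator Σ_{t=1}^{9}(z_t−z̄)(z_{t+1}−z̄) = 201.6900
Denominator Σ(z_t−z̄)² = 410.9000
r_1 = 201.6900 / 410.9000 = 0.491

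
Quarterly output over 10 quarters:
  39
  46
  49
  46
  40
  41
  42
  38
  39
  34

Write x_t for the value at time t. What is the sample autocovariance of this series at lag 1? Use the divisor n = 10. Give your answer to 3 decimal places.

Mean x̄ = (39 + 46 + 49 + 46 + 40 + 41 + 42 + 38 + 39 + 34)/10 = 41.4000
Σ_{t=1}^{9}(x_t−x̄)(x_{t+1}−x̄) = 76.6400
γ_1 = 76.6400 / 10 = 7.664

7.664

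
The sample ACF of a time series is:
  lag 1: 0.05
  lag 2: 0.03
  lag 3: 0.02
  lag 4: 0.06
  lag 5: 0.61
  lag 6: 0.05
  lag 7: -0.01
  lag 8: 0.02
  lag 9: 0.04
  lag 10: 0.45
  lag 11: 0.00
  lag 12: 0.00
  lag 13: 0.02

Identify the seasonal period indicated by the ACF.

The largest autocorrelation is r_5 = 0.61, with a weaker echo at lag 10 (0.45); the remaining lags stay at or below 0.06.
The dominant spike at lag 5 indicates a seasonal period of 5.

5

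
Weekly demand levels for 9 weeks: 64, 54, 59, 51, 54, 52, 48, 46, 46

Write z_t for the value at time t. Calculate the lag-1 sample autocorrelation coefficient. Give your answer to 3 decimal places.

0.310

Mean z̄ = (64 + 54 + 59 + 51 + 54 + 52 + 48 + 46 + 46)/9 = 52.6667
Numerator Σ_{t=1}^{8}(z_t−z̄)(z_{t+1}−z̄) = 88.5556
Denominator Σ(z_t−z̄)² = 286.0000
r_1 = 88.5556 / 286.0000 = 0.310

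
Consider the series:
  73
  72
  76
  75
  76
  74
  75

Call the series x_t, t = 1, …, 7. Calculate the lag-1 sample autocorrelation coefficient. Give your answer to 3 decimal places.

Mean x̄ = (73 + 72 + 76 + 75 + 76 + 74 + 75)/7 = 74.4286
Deviations from mean: -1.4286, -2.4286, 1.5714, 0.5714, 1.5714, -0.4286, 0.5714
Σ(x_t−x̄)(x_{t+1}−x̄) = (3.4694) + (-3.8163) + (0.8980) + (0.8980) + (-0.6735) + (-0.2449) = 0.5306
Denominator Σ(x_t−x̄)² = 13.7143
r_1 = 0.5306 / 13.7143 = 0.039

0.039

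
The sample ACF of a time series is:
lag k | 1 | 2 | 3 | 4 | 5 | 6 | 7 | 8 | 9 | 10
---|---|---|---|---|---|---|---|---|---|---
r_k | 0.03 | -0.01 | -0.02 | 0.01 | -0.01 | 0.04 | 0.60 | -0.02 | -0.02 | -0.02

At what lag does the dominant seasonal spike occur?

The largest autocorrelation is r_7 = 0.60; the remaining lags stay at or below 0.04.
The dominant spike at lag 7 indicates a seasonal period of 7.

7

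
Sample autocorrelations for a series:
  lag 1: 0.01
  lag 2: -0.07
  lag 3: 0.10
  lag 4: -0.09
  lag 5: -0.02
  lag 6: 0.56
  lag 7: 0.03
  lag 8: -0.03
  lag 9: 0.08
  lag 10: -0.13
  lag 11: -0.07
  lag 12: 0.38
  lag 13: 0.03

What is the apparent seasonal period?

6

The largest autocorrelation is r_6 = 0.56, with a weaker echo at lag 12 (0.38); the remaining lags stay at or below 0.10.
The dominant spike at lag 6 indicates a seasonal period of 6.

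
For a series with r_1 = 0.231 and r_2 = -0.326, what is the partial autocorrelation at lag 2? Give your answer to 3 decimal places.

φ_{22} = (r_2 − r_1²) / (1 − r_1²)
r_1² = (0.231)² = 0.053361
Numerator = -0.326 − 0.0534 = -0.3794; denominator = 1 − 0.0534 = 0.9466
φ_{22} = -0.3794 / 0.9466 = -0.401

-0.401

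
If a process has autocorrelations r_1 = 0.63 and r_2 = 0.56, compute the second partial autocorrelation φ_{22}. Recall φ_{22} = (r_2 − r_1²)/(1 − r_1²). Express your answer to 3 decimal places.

0.270

φ_{22} = (r_2 − r_1²) / (1 − r_1²)
r_1² = (0.63)² = 0.3969
Numerator = 0.56 − 0.3969 = 0.1631; denominator = 1 − 0.3969 = 0.6031
φ_{22} = 0.1631 / 0.6031 = 0.270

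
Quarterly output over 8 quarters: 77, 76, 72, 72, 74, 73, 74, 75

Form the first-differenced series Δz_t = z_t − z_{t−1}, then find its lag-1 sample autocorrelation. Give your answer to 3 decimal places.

First differences Δz: -1, -4, 0, 2, -1, 1, 1
Mean of differences = -0.2857
Numerator Σ(Δz_t−Δz̄)(Δz_{t+1}−Δz̄) = 1.3469
Denominator Σ(Δz_t−Δz̄)² = 23.4286
r_1(Δz) = 1.3469 / 23.4286 = 0.057

0.057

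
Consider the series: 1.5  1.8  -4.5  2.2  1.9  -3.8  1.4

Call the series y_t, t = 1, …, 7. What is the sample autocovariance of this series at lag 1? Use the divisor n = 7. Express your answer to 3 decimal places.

-3.356

Mean ȳ = (1.5 + 1.8 − 4.5 + 2.2 + 1.9 − 3.8 + 1.4)/7 = 0.0714
Σ_{t=1}^{6}(y_t−ȳ)(y_{t+1}−ȳ) = -23.4937
γ_1 = -23.4937 / 7 = -3.356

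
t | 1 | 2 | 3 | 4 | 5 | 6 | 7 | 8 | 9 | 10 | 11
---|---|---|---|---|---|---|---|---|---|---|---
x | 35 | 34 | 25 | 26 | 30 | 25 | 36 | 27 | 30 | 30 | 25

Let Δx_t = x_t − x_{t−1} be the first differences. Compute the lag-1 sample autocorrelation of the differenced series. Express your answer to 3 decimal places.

First differences Δx: -1, -9, 1, 4, -5, 11, -9, 3, 0, -5
Mean of differences = -1.0000
Numerator Σ(Δx_t−Δx̄)(Δx_{t+1}−Δx̄) = -202.0000
Denominator Σ(Δx_t−Δx̄)² = 350.0000
r_1(Δx) = -202.0000 / 350.0000 = -0.577

-0.577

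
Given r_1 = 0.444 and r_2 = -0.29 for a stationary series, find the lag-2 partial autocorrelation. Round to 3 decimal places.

φ_{22} = (r_2 − r_1²) / (1 − r_1²)
r_1² = (0.444)² = 0.197136
Numerator = -0.29 − 0.1971 = -0.4871; denominator = 1 − 0.1971 = 0.8029
φ_{22} = -0.4871 / 0.8029 = -0.607

-0.607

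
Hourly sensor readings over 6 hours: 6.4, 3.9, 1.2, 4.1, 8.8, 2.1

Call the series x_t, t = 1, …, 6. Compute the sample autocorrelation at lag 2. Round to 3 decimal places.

-0.499

Mean x̄ = (6.4 + 3.9 + 1.2 + 4.1 + 8.8 + 2.1)/6 = 4.4167
Deviations from mean: 1.9833, -0.5167, -3.2167, -0.3167, 4.3833, -2.3167
Σ(x_t−x̄)(x_{t+2}−x̄) = (-6.3797) + (0.1636) + (-14.0997) + (0.7336) = -19.5822
Denominator Σ(x_t−x̄)² = 39.2283
r_2 = -19.5822 / 39.2283 = -0.499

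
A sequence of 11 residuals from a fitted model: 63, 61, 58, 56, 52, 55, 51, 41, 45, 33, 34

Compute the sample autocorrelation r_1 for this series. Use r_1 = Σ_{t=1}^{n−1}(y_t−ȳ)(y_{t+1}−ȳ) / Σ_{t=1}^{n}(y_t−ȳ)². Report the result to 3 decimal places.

Mean ȳ = (63 + 61 + 58 + 56 + 52 + 55 + 51 + 41 + 45 + 33 + 34)/11 = 49.9091
Numerator Σ_{t=1}^{10}(y_t−ȳ)(y_{t+1}−ȳ) = 699.1736
Denominator Σ(y_t−ȳ)² = 1070.9091
r_1 = 699.1736 / 1070.9091 = 0.653

0.653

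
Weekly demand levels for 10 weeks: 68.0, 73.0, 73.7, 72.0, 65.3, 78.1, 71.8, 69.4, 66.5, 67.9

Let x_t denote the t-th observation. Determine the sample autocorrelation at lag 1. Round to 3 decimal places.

-0.132

Mean x̄ = (68.0 + 73.0 + 73.7 + 72.0 + 65.3 + 78.1 + 71.8 + 69.4 + 66.5 + 67.9)/10 = 70.5700
Numerator Σ_{t=1}^{9}(x_t−x̄)(x_{t+1}−x̄) = -17.9309
Denominator Σ(x_t−x̄)² = 135.4010
r_1 = -17.9309 / 135.4010 = -0.132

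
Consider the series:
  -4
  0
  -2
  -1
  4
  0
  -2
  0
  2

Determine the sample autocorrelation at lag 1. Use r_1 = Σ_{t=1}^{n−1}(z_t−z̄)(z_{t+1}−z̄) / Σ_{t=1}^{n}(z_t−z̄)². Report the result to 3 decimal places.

Mean z̄ = (-4 + 0 − 2 − 1 + 4 + 0 − 2 + 0 + 2)/9 = -0.3333
Numerator Σ_{t=1}^{8}(z_t−z̄)(z_{t+1}−z̄) = -2.4444
Denominator Σ(z_t−z̄)² = 44.0000
r_1 = -2.4444 / 44.0000 = -0.056

-0.056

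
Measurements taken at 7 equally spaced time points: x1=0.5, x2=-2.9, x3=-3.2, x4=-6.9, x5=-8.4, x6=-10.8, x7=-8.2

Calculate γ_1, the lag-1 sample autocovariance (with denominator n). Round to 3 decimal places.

Mean x̄ = (0.5 − 2.9 − 3.2 − 6.9 − 8.4 − 10.8 − 8.2)/7 = -5.7000
Deviations: 6.2000, 2.8000, 2.5000, -1.2000, -2.7000, -5.1000, -2.5000
Σ_{t=1}^{6}(x_t−x̄)(x_{t+1}−x̄) = 51.1200
γ_1 = 51.1200 / 7 = 7.303

7.303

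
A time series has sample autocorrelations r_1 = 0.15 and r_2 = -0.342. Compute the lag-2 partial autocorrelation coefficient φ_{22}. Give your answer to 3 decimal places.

-0.373

φ_{22} = (r_2 − r_1²) / (1 − r_1²)
r_1² = (0.15)² = 0.0225
Numerator = -0.342 − 0.0225 = -0.3645; denominator = 1 − 0.0225 = 0.9775
φ_{22} = -0.3645 / 0.9775 = -0.373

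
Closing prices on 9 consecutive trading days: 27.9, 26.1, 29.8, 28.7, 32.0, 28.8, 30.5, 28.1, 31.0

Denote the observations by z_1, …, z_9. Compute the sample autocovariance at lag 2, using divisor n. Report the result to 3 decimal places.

1.003

Mean z̄ = (27.9 + 26.1 + 29.8 + 28.7 + 32.0 + 28.8 + 30.5 + 28.1 + 31.0)/9 = 29.2111
Σ_{t=1}^{7}(z_t−z̄)(z_{t+2}−z̄) = 9.0275
γ_2 = 9.0275 / 9 = 1.003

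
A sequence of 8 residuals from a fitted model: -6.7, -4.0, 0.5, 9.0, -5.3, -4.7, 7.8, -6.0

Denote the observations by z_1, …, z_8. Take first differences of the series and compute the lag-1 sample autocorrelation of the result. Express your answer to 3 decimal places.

First differences Δz: 2.7, 4.5, 8.5, -14.3, 0.6, 12.5, -13.8
Mean of differences = 0.1000
Numerator Σ(Δz_t−Δz̄)(Δz_{t+1}−Δz̄) = -245.9200
Denominator Σ(Δz_t−Δz̄)² = 651.2600
r_1(Δz) = -245.9200 / 651.2600 = -0.378

-0.378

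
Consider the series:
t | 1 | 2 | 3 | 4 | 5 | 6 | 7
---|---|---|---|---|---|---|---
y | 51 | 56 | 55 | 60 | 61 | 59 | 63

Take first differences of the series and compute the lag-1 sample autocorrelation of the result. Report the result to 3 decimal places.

-0.521

First differences Δy: 5, -1, 5, 1, -2, 4
Mean of differences = 2.0000
Numerator Σ(Δy_t−Δȳ)(Δy_{t+1}−Δȳ) = -25.0000
Denominator Σ(Δy_t−Δȳ)² = 48.0000
r_1(Δy) = -25.0000 / 48.0000 = -0.521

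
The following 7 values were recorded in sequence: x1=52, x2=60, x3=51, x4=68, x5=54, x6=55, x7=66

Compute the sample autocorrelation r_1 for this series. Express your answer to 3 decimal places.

Mean x̄ = (52 + 60 + 51 + 68 + 54 + 55 + 66)/7 = 58.0000
Deviations from mean: -6.0000, 2.0000, -7.0000, 10.0000, -4.0000, -3.0000, 8.0000
Σ(x_t−x̄)(x_{t+1}−x̄) = (-12.0000) + (-14.0000) + (-70.0000) + (-40.0000) + (12.0000) + (-24.0000) = -148.0000
Denominator Σ(x_t−x̄)² = 278.0000
r_1 = -148.0000 / 278.0000 = -0.532

-0.532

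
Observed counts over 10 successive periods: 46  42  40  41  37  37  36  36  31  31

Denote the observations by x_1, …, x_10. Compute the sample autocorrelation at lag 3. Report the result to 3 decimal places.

0.172

Mean x̄ = (46 + 42 + 40 + 41 + 37 + 37 + 36 + 36 + 31 + 31)/10 = 37.7000
Numerator Σ_{t=1}^{7}(x_t−x̄)(x_{t+3}−x̄) = 34.4300
Denominator Σ(x_t−x̄)² = 200.1000
r_3 = 34.4300 / 200.1000 = 0.172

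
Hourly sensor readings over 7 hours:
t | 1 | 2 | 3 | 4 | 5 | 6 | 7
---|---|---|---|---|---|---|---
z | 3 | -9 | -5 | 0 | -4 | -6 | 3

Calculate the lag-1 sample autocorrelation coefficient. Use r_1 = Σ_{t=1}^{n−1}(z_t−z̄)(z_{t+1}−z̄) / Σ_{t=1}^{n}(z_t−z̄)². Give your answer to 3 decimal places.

Mean z̄ = (3 − 9 − 5 + 0 − 4 − 6 + 3)/7 = -2.5714
Deviations from mean: 5.5714, -6.4286, -2.4286, 2.5714, -1.4286, -3.4286, 5.5714
Σ(z_t−z̄)(z_{t+1}−z̄) = (-35.8163) + (15.6122) + (-6.2449) + (-3.6735) + (4.8980) + (-19.1020) = -44.3265
Denominator Σ(z_t−z̄)² = 129.7143
r_1 = -44.3265 / 129.7143 = -0.342

-0.342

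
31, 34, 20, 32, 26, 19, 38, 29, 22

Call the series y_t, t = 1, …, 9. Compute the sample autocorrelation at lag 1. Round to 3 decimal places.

Mean ȳ = (31 + 34 + 20 + 32 + 26 + 19 + 38 + 29 + 22)/9 = 27.8889
Numerator Σ_{t=1}^{8}(y_t−ȳ)(y_{t+1}−ȳ) = -137.7901
Denominator Σ(y_t−ȳ)² = 346.8889
r_1 = -137.7901 / 346.8889 = -0.397

-0.397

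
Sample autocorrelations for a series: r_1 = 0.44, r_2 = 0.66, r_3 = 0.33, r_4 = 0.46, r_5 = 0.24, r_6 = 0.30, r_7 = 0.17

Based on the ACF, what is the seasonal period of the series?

2

The largest autocorrelation is r_2 = 0.66, with a weaker echo at lag 4 (0.46); the remaining lags stay at or below 0.44.
The dominant spike at lag 2 indicates a seasonal period of 2.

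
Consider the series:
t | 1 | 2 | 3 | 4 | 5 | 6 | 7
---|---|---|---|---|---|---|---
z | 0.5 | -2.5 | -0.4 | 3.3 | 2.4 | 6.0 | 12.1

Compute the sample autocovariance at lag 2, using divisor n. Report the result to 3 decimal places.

0.648

Mean z̄ = (0.5 − 2.5 − 0.4 + 3.3 + 2.4 + 6.0 + 12.1)/7 = 3.0571
Σ_{t=1}^{5}(z_t−z̄)(z_{t+2}−z̄) = 4.5349
γ_2 = 4.5349 / 7 = 0.648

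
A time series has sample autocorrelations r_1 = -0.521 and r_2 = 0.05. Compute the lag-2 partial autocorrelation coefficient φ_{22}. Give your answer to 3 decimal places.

-0.304

φ_{22} = (r_2 − r_1²) / (1 − r_1²)
r_1² = (-0.521)² = 0.271441
Numerator = 0.05 − 0.2714 = -0.2214; denominator = 1 − 0.2714 = 0.7286
φ_{22} = -0.2214 / 0.7286 = -0.304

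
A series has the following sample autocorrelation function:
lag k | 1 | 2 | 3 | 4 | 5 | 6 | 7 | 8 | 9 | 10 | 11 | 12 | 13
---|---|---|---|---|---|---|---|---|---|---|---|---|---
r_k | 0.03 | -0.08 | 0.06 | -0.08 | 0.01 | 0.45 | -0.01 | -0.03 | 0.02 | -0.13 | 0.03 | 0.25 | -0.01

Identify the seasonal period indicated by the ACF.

6

The largest autocorrelation is r_6 = 0.45, with a weaker echo at lag 12 (0.25); the remaining lags stay at or below 0.06.
The dominant spike at lag 6 indicates a seasonal period of 6.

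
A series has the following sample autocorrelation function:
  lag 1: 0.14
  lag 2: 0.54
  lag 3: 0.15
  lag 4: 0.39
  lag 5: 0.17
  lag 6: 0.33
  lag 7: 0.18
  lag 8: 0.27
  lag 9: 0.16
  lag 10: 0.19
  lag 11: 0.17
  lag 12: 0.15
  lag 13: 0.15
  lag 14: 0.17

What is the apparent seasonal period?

2

The largest autocorrelation is r_2 = 0.54, with weaker echoes at lags 4 (0.39), 6 (0.33), 8 (0.27) and 10 (0.19); the remaining lags stay at or below 0.18.
The dominant spike at lag 2 indicates a seasonal period of 2.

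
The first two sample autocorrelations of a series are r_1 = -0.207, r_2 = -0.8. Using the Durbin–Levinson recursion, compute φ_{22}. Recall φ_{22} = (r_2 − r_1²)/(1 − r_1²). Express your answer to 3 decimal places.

φ_{22} = (r_2 − r_1²) / (1 − r_1²)
r_1² = (-0.207)² = 0.042849
Numerator = -0.8 − 0.0428 = -0.8428; denominator = 1 − 0.0428 = 0.9572
φ_{22} = -0.8428 / 0.9572 = -0.881

-0.881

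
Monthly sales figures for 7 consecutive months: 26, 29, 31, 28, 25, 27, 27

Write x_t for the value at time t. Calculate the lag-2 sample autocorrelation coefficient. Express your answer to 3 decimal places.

Mean x̄ = (26 + 29 + 31 + 28 + 25 + 27 + 27)/7 = 27.5714
Σ(x_t−x̄)(x_{t+2}−x̄) = (-5.3878) + (0.6122) + (-8.8163) + (-0.2449) + (1.4694) = -12.3673
Denominator Σ(x_t−x̄)² = 23.7143
r_2 = -12.3673 / 23.7143 = -0.522

-0.522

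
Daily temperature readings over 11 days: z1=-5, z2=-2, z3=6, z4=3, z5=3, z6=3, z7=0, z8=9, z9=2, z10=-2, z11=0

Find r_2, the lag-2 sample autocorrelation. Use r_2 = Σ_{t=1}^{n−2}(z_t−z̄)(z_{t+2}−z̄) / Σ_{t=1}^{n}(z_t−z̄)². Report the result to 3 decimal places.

-0.291

Mean z̄ = (-5 − 2 + 6 + 3 + 3 + 3 + 0 + 9 + 2 − 2 + 0)/11 = 1.5455
Numerator Σ_{t=1}^{9}(z_t−z̄)(z_{t+2}−z̄) = -44.9587
Denominator Σ(z_t−z̄)² = 154.7273
r_2 = -44.9587 / 154.7273 = -0.291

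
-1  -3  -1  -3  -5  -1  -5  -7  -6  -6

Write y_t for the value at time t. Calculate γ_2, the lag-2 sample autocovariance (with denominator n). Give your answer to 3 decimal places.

Mean ȳ = (-1 − 3 − 1 − 3 − 5 − 1 − 5 − 7 − 6 − 6)/10 = -3.8000
Σ_{t=1}^{8}(y_t−ȳ)(y_{t+2}−ȳ) = 9.5200
γ_2 = 9.5200 / 10 = 0.952

0.952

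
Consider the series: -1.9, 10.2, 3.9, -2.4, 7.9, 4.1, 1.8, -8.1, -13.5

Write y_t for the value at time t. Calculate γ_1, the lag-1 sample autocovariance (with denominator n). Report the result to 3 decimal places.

13.634

Mean ȳ = (-1.9 + 10.2 + 3.9 − 2.4 + 7.9 + 4.1 + 1.8 − 8.1 − 13.5)/9 = 0.2222
Σ_{t=1}^{8}(y_t−ȳ)(y_{t+1}−ȳ) = 122.7040
γ_1 = 122.7040 / 9 = 13.634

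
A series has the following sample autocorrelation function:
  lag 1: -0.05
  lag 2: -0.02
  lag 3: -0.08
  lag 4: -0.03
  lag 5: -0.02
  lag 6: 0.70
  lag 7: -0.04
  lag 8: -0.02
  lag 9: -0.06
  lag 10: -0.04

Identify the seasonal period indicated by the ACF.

The largest autocorrelation is r_6 = 0.70; the remaining lags stay at or below -0.02.
The dominant spike at lag 6 indicates a seasonal period of 6.

6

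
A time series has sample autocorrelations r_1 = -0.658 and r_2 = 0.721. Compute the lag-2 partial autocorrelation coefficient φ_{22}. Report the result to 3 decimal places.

0.508

φ_{22} = (r_2 − r_1²) / (1 − r_1²)
r_1² = (-0.658)² = 0.432964
Numerator = 0.721 − 0.4330 = 0.2880; denominator = 1 − 0.4330 = 0.5670
φ_{22} = 0.2880 / 0.5670 = 0.508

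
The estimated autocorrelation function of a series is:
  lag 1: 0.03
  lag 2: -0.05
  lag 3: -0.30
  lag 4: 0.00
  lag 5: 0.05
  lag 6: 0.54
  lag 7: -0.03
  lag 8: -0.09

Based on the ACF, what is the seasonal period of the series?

The largest autocorrelation is r_6 = 0.54; the remaining lags stay at or below 0.05.
The dominant spike at lag 6 indicates a seasonal period of 6.

6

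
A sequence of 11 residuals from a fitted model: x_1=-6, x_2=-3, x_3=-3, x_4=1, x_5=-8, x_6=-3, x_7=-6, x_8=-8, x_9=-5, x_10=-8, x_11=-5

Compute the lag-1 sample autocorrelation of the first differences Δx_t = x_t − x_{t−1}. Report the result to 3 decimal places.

-0.664

First differences Δx: 3, 0, 4, -9, 5, -3, -2, 3, -3, 3
Mean of differences = 0.1000
Numerator Σ(Δx_t−Δx̄)(Δx_{t+1}−Δx̄) = -113.5100
Denominator Σ(Δx_t−Δx̄)² = 170.9000
r_1(Δx) = -113.5100 / 170.9000 = -0.664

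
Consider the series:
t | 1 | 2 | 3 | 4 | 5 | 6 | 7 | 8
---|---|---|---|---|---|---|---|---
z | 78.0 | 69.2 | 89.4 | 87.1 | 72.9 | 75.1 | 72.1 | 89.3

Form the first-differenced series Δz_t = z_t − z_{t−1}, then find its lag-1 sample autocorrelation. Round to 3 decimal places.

First differences Δz: -8.8, 20.2, -2.3, -14.2, 2.2, -3.0, 17.2
Mean of differences = 1.6143
Numerator Σ(Δz_t−Δz̄)(Δz_{t+1}−Δz̄) = -288.2873
Denominator Σ(Δz_t−Δz̄)² = 983.8486
r_1(Δz) = -288.2873 / 983.8486 = -0.293

-0.293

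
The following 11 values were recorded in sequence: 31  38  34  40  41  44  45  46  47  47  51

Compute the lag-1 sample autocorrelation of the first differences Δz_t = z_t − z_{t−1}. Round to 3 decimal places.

-0.667

First differences Δz: 7, -4, 6, 1, 3, 1, 1, 1, 0, 4
Mean of differences = 2.0000
Numerator Σ(Δz_t−Δz̄)(Δz_{t+1}−Δz̄) = -60.0000
Denominator Σ(Δz_t−Δz̄)² = 90.0000
r_1(Δz) = -60.0000 / 90.0000 = -0.667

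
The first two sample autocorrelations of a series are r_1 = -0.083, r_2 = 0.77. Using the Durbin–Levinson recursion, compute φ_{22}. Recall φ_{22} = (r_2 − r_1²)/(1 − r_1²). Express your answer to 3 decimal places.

φ_{22} = (r_2 − r_1²) / (1 − r_1²)
r_1² = (-0.083)² = 0.006889
Numerator = 0.77 − 0.0069 = 0.7631; denominator = 1 − 0.0069 = 0.9931
φ_{22} = 0.7631 / 0.9931 = 0.768

0.768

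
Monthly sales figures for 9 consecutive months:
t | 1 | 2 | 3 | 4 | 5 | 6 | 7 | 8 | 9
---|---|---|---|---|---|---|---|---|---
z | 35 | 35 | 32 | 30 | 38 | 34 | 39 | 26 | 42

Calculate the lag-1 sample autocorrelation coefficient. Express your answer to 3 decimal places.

Mean z̄ = (35 + 35 + 32 + 30 + 38 + 34 + 39 + 26 + 42)/9 = 34.5556
Numerator Σ_{t=1}^{8}(z_t−z̄)(z_{t+1}−z̄) = -111.0864
Denominator Σ(z_t−z̄)² = 188.2222
r_1 = -111.0864 / 188.2222 = -0.590

-0.590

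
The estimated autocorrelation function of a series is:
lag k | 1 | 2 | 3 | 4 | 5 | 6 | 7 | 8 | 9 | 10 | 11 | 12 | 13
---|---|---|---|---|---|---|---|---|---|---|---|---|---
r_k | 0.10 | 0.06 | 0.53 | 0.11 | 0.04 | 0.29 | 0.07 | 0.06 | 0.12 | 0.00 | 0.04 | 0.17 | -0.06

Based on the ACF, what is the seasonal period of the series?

3

The largest autocorrelation is r_3 = 0.53, with weaker echoes at lags 6 (0.29) and 12 (0.17); the remaining lags stay at or below 0.12.
The dominant spike at lag 3 indicates a seasonal period of 3.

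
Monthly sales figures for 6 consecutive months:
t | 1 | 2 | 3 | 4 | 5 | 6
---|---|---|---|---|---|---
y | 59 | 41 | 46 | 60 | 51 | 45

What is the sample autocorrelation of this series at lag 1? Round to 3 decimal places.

-0.262

Mean ȳ = (59 + 41 + 46 + 60 + 51 + 45)/6 = 50.3333
Deviations from mean: 8.6667, -9.3333, -4.3333, 9.6667, 0.6667, -5.3333
Σ(y_t−ȳ)(y_{t+1}−ȳ) = (-80.8889) + (40.4444) + (-41.8889) + (6.4444) + (-3.5556) = -79.4444
Denominator Σ(y_t−ȳ)² = 303.3333
r_1 = -79.4444 / 303.3333 = -0.262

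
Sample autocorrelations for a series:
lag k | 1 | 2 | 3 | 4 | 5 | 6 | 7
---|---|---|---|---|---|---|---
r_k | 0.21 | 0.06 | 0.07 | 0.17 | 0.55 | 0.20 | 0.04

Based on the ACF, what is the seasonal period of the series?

5

The largest autocorrelation is r_5 = 0.55; the remaining lags stay at or below 0.21.
The dominant spike at lag 5 indicates a seasonal period of 5.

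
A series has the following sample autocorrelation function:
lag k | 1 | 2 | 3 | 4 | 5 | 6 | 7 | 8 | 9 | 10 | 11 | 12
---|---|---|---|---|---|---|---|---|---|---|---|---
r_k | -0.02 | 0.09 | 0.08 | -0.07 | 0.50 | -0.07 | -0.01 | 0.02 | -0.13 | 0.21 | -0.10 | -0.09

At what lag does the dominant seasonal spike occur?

The largest autocorrelation is r_5 = 0.50, with a weaker echo at lag 10 (0.21); the remaining lags stay at or below 0.09.
The dominant spike at lag 5 indicates a seasonal period of 5.

5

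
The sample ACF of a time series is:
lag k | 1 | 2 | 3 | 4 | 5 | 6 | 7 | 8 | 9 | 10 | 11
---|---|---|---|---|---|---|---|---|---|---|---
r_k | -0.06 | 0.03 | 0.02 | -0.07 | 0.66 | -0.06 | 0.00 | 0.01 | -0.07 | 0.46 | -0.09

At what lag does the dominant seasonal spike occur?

5

The largest autocorrelation is r_5 = 0.66, with a weaker echo at lag 10 (0.46); the remaining lags stay at or below 0.03.
The dominant spike at lag 5 indicates a seasonal period of 5.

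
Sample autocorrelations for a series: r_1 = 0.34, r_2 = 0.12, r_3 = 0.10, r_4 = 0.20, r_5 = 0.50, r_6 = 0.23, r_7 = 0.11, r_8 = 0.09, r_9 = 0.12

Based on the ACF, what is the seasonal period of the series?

5

The largest autocorrelation is r_5 = 0.50; the remaining lags stay at or below 0.34. The elevated value at lag 1 (0.34), dropping to 0.12 at lag 2, reflects decaying short-term dependence rather than seasonality.
The dominant spike at lag 5 indicates a seasonal period of 5.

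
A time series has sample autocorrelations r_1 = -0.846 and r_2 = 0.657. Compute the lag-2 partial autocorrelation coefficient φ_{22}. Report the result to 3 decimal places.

φ_{22} = (r_2 − r_1²) / (1 − r_1²)
r_1² = (-0.846)² = 0.715716
Numerator = 0.657 − 0.7157 = -0.0587; denominator = 1 − 0.7157 = 0.2843
φ_{22} = -0.0587 / 0.2843 = -0.207

-0.207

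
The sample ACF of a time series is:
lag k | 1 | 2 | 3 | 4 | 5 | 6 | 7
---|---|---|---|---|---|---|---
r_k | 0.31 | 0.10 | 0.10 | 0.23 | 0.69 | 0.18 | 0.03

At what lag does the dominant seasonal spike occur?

The largest autocorrelation is r_5 = 0.69; the remaining lags stay at or below 0.31. The elevated value at lag 1 (0.31), dropping to 0.10 at lag 2, reflects decaying short-term dependence rather than seasonality.
The dominant spike at lag 5 indicates a seasonal period of 5.

5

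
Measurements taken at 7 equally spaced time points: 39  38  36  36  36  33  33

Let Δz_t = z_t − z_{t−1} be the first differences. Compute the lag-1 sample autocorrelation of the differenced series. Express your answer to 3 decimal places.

-0.500

First differences Δz: -1, -2, 0, 0, -3, 0
Mean of differences = -1.0000
Numerator Σ(Δz_t−Δz̄)(Δz_{t+1}−Δz̄) = -4.0000
Denominator Σ(Δz_t−Δz̄)² = 8.0000
r_1(Δz) = -4.0000 / 8.0000 = -0.500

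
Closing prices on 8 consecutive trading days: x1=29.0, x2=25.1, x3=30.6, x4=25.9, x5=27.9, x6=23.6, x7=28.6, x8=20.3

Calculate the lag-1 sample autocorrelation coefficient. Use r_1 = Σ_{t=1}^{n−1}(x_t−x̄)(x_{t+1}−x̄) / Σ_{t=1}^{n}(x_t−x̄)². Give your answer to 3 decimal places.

-0.451

Mean x̄ = (29.0 + 25.1 + 30.6 + 25.9 + 27.9 + 23.6 + 28.6 + 20.3)/8 = 26.3750
Σ(x_t−x̄)(x_{t+1}−x̄) = (-3.3469) + (-5.3869) + (-2.0069) + (-0.7244) + (-4.2319) + (-6.1744) + (-13.5169) = -35.3881
Denominator Σ(x_t−x̄)² = 78.4750
r_1 = -35.3881 / 78.4750 = -0.451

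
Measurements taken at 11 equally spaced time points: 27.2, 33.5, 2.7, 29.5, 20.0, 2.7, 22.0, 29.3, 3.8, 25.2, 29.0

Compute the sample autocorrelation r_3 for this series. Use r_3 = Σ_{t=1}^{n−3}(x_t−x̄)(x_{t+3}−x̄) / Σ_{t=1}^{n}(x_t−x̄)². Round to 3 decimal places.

0.549

Mean x̄ = (27.2 + 33.5 + 2.7 + 29.5 + 20.0 + 2.7 + 22.0 + 29.3 + 3.8 + 25.2 + 29.0)/11 = 20.4455
Numerator Σ_{t=1}^{8}(x_t−x̄)(x_{t+3}−x̄) = 758.8956
Denominator Σ(x_t−x̄)² = 1381.7073
r_3 = 758.8956 / 1381.7073 = 0.549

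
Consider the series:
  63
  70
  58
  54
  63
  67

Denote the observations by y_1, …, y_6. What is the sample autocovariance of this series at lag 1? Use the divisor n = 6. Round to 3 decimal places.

Mean ȳ = (63 + 70 + 58 + 54 + 63 + 67)/6 = 62.5000
Σ_{t=1}^{5}(y_t−ȳ)(y_{t+1}−ȳ) = 6.2500
γ_1 = 6.2500 / 6 = 1.042

1.042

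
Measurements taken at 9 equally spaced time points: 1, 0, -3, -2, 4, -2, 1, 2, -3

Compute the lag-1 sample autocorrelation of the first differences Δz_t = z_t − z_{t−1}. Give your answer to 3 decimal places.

-0.425

First differences Δz: -1, -3, 1, 6, -6, 3, 1, -5
Mean of differences = -0.5000
Numerator Σ(Δz_t−Δz̄)(Δz_{t+1}−Δz̄) = -49.2500
Denominator Σ(Δz_t−Δz̄)² = 116.0000
r_1(Δz) = -49.2500 / 116.0000 = -0.425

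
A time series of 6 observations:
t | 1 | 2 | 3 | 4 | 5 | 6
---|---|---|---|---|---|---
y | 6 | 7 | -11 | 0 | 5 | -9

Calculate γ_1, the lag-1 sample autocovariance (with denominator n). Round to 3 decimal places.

-13.296

Mean ȳ = (6 + 7 − 11 + 0 + 5 − 9)/6 = -0.3333
Deviations: 6.3333, 7.3333, -10.6667, 0.3333, 5.3333, -8.6667
Σ_{t=1}^{5}(y_t−ȳ)(y_{t+1}−ȳ) = -79.7778
γ_1 = -79.7778 / 6 = -13.296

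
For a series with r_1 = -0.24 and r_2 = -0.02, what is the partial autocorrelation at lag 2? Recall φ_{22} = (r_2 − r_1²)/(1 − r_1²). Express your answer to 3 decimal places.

φ_{22} = (r_2 − r_1²) / (1 − r_1²)
r_1² = (-0.24)² = 0.0576
Numerator = -0.02 − 0.0576 = -0.0776; denominator = 1 − 0.0576 = 0.9424
φ_{22} = -0.0776 / 0.9424 = -0.082

-0.082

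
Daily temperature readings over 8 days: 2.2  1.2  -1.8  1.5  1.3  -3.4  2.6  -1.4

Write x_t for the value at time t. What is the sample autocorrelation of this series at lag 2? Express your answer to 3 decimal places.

-0.029

Mean x̄ = (2.2 + 1.2 − 1.8 + 1.5 + 1.3 − 3.4 + 2.6 − 1.4)/8 = 0.2750
Deviations from mean: 1.9250, 0.9250, -2.0750, 1.2250, 1.0250, -3.6750, 2.3250, -1.6750
Numerator Σ_{t=1}^{6}(x_t−x̄)(x_{t+2}−x̄) = -0.9513
Denominator Σ(x_t−x̄)² = 33.1350
r_2 = -0.9513 / 33.1350 = -0.029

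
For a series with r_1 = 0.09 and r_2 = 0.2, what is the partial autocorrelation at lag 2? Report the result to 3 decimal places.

0.193

φ_{22} = (r_2 − r_1²) / (1 − r_1²)
r_1² = (0.09)² = 0.0081
Numerator = 0.2 − 0.0081 = 0.1919; denominator = 1 − 0.0081 = 0.9919
φ_{22} = 0.1919 / 0.9919 = 0.193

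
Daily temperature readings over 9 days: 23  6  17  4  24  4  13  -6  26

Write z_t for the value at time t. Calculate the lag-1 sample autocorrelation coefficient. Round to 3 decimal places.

Mean z̄ = (23 + 6 + 17 + 4 + 24 + 4 + 13 − 6 + 26)/9 = 12.3333
Numerator Σ_{t=1}^{8}(z_t−z̄)(z_{t+1}−z̄) = -598.7778
Denominator Σ(z_t−z̄)² = 974.0000
r_1 = -598.7778 / 974.0000 = -0.615

-0.615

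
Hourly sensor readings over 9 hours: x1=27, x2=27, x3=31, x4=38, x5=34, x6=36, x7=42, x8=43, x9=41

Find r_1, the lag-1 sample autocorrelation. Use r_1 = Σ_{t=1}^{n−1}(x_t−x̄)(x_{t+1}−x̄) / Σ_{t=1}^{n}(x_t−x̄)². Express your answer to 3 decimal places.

Mean x̄ = (27 + 27 + 31 + 38 + 34 + 36 + 42 + 43 + 41)/9 = 35.4444
Numerator Σ_{t=1}^{8}(x_t−x̄)(x_{t+1}−x̄) = 188.1358
Denominator Σ(x_t−x̄)² = 302.2222
r_1 = 188.1358 / 302.2222 = 0.623

0.623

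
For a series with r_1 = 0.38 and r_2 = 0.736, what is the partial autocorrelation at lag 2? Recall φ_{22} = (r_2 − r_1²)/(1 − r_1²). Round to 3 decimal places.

0.691

φ_{22} = (r_2 − r_1²) / (1 − r_1²)
r_1² = (0.38)² = 0.1444
Numerator = 0.736 − 0.1444 = 0.5916; denominator = 1 − 0.1444 = 0.8556
φ_{22} = 0.5916 / 0.8556 = 0.691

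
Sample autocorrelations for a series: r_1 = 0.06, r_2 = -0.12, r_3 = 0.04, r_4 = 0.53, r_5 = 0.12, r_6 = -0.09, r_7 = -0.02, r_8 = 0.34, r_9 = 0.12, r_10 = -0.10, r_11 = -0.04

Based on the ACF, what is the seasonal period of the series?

4

The largest autocorrelation is r_4 = 0.53, with a weaker echo at lag 8 (0.34); the remaining lags stay at or below 0.12.
The dominant spike at lag 4 indicates a seasonal period of 4.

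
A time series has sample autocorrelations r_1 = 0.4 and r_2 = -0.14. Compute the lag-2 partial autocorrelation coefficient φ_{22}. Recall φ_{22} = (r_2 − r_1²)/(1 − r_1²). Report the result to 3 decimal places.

-0.357

φ_{22} = (r_2 − r_1²) / (1 − r_1²)
r_1² = (0.4)² = 0.16
Numerator = -0.14 − 0.1600 = -0.3000; denominator = 1 − 0.1600 = 0.8400
φ_{22} = -0.3000 / 0.8400 = -0.357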